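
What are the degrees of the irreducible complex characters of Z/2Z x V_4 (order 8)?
Dimensions: 1, 1, 1, 1, 1, 1, 1, 1

Working: There are 8 irreducibles (= number of conjugacy classes). Their dimensions d_i satisfy sum d_i^2 = |G| = 8: 1 + 1 + 1 + 1 + 1 + 1 + 1 + 1 = 8. (For the product with Z/2Z: each of the 2 1-dim characters of Z/2Z tensors with each irrep of V_4, giving 2 copies of each V_4-dimension.)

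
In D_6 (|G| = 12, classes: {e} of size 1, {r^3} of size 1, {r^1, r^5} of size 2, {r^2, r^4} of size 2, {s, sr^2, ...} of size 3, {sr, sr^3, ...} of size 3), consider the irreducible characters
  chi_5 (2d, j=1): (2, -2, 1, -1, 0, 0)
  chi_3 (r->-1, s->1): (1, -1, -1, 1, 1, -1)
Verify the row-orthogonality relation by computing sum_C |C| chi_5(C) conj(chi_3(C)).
Sum = 0; so <chi_5, chi_3> = 0 (distinct irreducibles are orthogonal).

Argument: Compute term by term over conjugacy classes (|C| * chi_5(C) * conj(chi_3(C))):
  1*(2)*conj(1) + 1*(-2)*conj(-1) + 2*(1)*conj(-1) + 2*(-1)*conj(1) + 3*(0)*conj(1) + 3*(0)*conj(-1)
  = (2) + (2) + (-2) + (-2) + (0) + (0)
  = 0.
Dividing by |G| = 12 gives 0/12 = 0, matching the row-orthogonality relation <chi_5, chi_3> = [chi_5 = chi_3].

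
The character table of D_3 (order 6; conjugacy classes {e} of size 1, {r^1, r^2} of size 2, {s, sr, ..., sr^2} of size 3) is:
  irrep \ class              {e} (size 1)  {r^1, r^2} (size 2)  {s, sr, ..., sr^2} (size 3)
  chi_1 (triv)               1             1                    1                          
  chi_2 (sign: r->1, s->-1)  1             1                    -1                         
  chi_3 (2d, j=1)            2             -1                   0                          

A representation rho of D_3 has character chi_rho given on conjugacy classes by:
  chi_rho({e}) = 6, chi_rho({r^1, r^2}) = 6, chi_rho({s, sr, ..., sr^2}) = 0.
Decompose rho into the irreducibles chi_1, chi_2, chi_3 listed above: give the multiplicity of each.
Multiplicities: chi_1: 3, chi_2: 3, chi_3: 0.

Proof sketch: Use <chi_rho, chi> = (1/|G|) sum_C |C| * chi_rho(C) * conj(chi(C)) with |G| = 6 for each irreducible chi in the table:
  <chi_rho, chi_1> = (1/6)[1*(6)*conj(1) + 2*(6)*conj(1) + 3*(0)*conj(1)]
      = (1/6)[(6) + (12) + (0)] = 18/6 = 3
  <chi_rho, chi_2> = (1/6)[1*(6)*conj(1) + 2*(6)*conj(1) + 3*(0)*conj(-1)]
      = (1/6)[(6) + (12) + (0)] = 18/6 = 3
  <chi_rho, chi_3> = (1/6)[1*(6)*conj(2) + 2*(6)*conj(-1) + 3*(0)*conj(0)]
      = (1/6)[(12) + (-12) + (0)] = 0/6 = 0
Dimension check: dim(rho) = sum (mult * dim) = 3*1 + 3*1 + 0*2 = 6 = chi_rho(e) = 6.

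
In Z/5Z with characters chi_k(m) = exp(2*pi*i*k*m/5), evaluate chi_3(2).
chi_3(2) = zeta_5^6 = exp(2*I*pi/5)

chi_3(2) = zeta_5^(3*2) = zeta_5^6. Since zeta_5^5 = 1, this equals zeta_5^1 = exp(2*pi*i*1/5) = exp(2*I*pi/5).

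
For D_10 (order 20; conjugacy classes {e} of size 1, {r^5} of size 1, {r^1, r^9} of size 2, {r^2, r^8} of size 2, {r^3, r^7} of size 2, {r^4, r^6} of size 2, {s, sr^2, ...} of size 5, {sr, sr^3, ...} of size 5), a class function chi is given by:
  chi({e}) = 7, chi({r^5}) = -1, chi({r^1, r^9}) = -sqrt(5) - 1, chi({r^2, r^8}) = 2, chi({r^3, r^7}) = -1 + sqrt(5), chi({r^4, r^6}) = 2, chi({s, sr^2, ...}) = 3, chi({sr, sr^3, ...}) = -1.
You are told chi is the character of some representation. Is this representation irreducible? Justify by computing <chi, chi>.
Not irreducible (reducible): <chi, chi> = 7 > 1.

Details: <chi, chi> = (1/|G|) sum_C |C| * |chi(C)|^2 = (1/20)[1*|7|^2 + 1*|-1|^2 + 2*|-sqrt(5) - 1|^2 + 2*|2|^2 + 2*|-1 + sqrt(5)|^2 + 2*|2|^2 + 5*|3|^2 + 5*|-1|^2]
  = (1/20)[(49) + (1) + (4*sqrt(5) + 12) + (8) + (12 - 4*sqrt(5)) + (8) + (45) + (5)] = 140/20 = 7.
A character is irreducible iff <chi, chi> = 1, so this representation is reducible.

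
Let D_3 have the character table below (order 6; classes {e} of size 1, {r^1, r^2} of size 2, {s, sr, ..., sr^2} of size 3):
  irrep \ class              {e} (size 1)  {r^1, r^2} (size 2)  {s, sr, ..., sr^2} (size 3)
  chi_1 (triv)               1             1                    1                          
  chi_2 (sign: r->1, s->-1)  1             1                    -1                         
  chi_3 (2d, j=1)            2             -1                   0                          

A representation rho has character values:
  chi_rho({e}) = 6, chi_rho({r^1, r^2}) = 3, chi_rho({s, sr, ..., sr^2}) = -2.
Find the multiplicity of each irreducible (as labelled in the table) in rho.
Multiplicities: chi_1: 1, chi_2: 3, chi_3: 1.

Solution. Use <chi_rho, chi> = (1/|G|) sum_C |C| * chi_rho(C) * conj(chi(C)) with |G| = 6 for each irreducible chi in the table:
  <chi_rho, chi_1> = (1/6)[1*(6)*conj(1) + 2*(3)*conj(1) + 3*(-2)*conj(1)]
      = (1/6)[(6) + (6) + (-6)] = 6/6 = 1
  <chi_rho, chi_2> = (1/6)[1*(6)*conj(1) + 2*(3)*conj(1) + 3*(-2)*conj(-1)]
      = (1/6)[(6) + (6) + (6)] = 18/6 = 3
  <chi_rho, chi_3> = (1/6)[1*(6)*conj(2) + 2*(3)*conj(-1) + 3*(-2)*conj(0)]
      = (1/6)[(12) + (-6) + (0)] = 6/6 = 1
Dimension check: dim(rho) = sum (mult * dim) = 1*1 + 3*1 + 1*2 = 6 = chi_rho(e) = 6.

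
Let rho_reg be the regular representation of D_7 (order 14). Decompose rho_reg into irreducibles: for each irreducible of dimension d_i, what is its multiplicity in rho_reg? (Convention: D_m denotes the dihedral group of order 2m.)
Each irreducible V_i of dimension d_i appears with multiplicity d_i, i.e. rho_reg = (direct sum over all irreducibles V_i) d_i V_i. The irreducible dimensions for D_7 are 1, 1, 2, 2, 2: 2 irreducibles of dimension 1, each with multiplicity 1; 3 irreducibles of dimension 2, each with multiplicity 2. Total dimension 2*1*1 + 3*2*2 = 14 = |G|.

Reasoning: General theorem: in the regular representation of a finite group G, each irreducible appears with multiplicity equal to its dimension. Check: dim(rho_reg) = sum d_i^2 = 1 + 1 + 4 + 4 + 4 = 14 = |G|.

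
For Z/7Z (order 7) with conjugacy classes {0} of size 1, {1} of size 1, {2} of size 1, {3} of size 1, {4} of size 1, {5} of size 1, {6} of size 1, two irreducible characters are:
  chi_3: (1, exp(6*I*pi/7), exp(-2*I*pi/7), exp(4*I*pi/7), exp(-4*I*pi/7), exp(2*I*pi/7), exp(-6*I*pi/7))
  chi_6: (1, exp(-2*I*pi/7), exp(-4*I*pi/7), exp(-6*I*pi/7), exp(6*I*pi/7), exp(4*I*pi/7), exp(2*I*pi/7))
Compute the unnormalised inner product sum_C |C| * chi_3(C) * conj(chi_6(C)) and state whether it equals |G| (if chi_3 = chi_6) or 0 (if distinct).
Sum = 0; so <chi_3, chi_6> = 0 (distinct irreducibles are orthogonal).

Proof sketch: Compute term by term over conjugacy classes (|C| * chi_3(C) * conj(chi_6(C))):
  1*(1)*conj(1) + 1*(exp(6*I*pi/7))*conj(exp(-2*I*pi/7)) + 1*(exp(-2*I*pi/7))*conj(exp(-4*I*pi/7)) + 1*(exp(4*I*pi/7))*conj(exp(-6*I*pi/7)) + 1*(exp(-4*I*pi/7))*conj(exp(6*I*pi/7)) + 1*(exp(2*I*pi/7))*conj(exp(4*I*pi/7)) + 1*(exp(-6*I*pi/7))*conj(exp(2*I*pi/7))
  = (1) + (exp(-6*I*pi/7)) + (exp(2*I*pi/7)) + (exp(-4*I*pi/7)) + (exp(4*I*pi/7)) + (exp(-2*I*pi/7)) + (exp(6*I*pi/7))
  = 0.
(Exp terms are combined using exp(i*s)*conj(exp(i*t)) = exp(i*(s-t)), and sums of them are collapsed using the identity that for every m > 1 the m distinct m-th roots of unity sum to 0, e.g. 1 + exp(2*I*pi/3) + exp(-2*I*pi/3) = 0.)
Dividing by |G| = 7 gives 0/7 = 0, matching the row-orthogonality relation <chi_3, chi_6> = [chi_3 = chi_6].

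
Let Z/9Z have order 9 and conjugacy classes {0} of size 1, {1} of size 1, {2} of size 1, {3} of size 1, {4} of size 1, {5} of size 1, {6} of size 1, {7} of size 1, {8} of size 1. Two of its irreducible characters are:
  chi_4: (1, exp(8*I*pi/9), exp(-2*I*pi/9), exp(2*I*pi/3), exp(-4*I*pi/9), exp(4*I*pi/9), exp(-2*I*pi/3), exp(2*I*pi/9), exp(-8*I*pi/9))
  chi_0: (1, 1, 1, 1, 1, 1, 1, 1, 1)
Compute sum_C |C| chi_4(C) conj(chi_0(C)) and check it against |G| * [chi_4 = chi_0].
Sum = 0; so <chi_4, chi_0> = 0 (distinct irreducibles are orthogonal).

Proof sketch: Compute term by term over conjugacy classes (|C| * chi_4(C) * conj(chi_0(C))):
  1*(1)*conj(1) + 1*(exp(8*I*pi/9))*conj(1) + 1*(exp(-2*I*pi/9))*conj(1) + 1*(exp(2*I*pi/3))*conj(1) + 1*(exp(-4*I*pi/9))*conj(1) + 1*(exp(4*I*pi/9))*conj(1) + 1*(exp(-2*I*pi/3))*conj(1) + 1*(exp(2*I*pi/9))*conj(1) + 1*(exp(-8*I*pi/9))*conj(1)
  = (1) + (exp(8*I*pi/9)) + (exp(-2*I*pi/9)) + (exp(2*I*pi/3)) + (exp(-4*I*pi/9)) + (exp(4*I*pi/9)) + (exp(-2*I*pi/3)) + (exp(2*I*pi/9)) + (exp(-8*I*pi/9))
  = 0.
(Exp terms are combined using exp(i*s)*conj(exp(i*t)) = exp(i*(s-t)), and sums of them are collapsed using the identity that for every m > 1 the m distinct m-th roots of unity sum to 0, e.g. 1 + exp(2*I*pi/3) + exp(-2*I*pi/3) = 0.)
Dividing by |G| = 9 gives 0/9 = 0, matching the row-orthogonality relation <chi_4, chi_0> = [chi_4 = chi_0].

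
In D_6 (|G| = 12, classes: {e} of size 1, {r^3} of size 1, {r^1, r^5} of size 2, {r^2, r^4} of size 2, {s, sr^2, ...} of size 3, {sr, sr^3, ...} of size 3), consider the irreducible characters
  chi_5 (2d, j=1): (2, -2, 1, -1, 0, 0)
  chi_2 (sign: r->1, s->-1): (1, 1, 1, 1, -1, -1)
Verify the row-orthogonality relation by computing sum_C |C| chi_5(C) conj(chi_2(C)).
Sum = 0; so <chi_5, chi_2> = 0 (distinct irreducibles are orthogonal).

Proof sketch: Compute term by term over conjugacy classes (|C| * chi_5(C) * conj(chi_2(C))):
  1*(2)*conj(1) + 1*(-2)*conj(1) + 2*(1)*conj(1) + 2*(-1)*conj(1) + 3*(0)*conj(-1) + 3*(0)*conj(-1)
  = (2) + (-2) + (2) + (-2) + (0) + (0)
  = 0.
Dividing by |G| = 12 gives 0/12 = 0, matching the row-orthogonality relation <chi_5, chi_2> = [chi_5 = chi_2].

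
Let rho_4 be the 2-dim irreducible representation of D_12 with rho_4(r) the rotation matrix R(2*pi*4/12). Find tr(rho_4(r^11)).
chi_{rho_4}(r^11) = 2*cos(2*pi*4*11/12) = -1

rho_4(r^11) is rotation by angle 2*pi*4*11/12, whose trace is 2*cos(2*pi*4*11/12) = -1.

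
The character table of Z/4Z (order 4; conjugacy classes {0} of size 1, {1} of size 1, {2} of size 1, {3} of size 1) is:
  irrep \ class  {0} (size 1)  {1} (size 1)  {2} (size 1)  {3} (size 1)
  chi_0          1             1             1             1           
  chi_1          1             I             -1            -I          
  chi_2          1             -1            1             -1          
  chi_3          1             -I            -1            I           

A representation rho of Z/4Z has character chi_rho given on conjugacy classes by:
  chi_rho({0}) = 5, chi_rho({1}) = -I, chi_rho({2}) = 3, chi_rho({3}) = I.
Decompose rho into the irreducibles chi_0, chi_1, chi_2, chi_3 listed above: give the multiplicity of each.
Multiplicities: chi_0: 2, chi_1: 0, chi_2: 2, chi_3: 1.

Details: Use <chi_rho, chi> = (1/|G|) sum_C |C| * chi_rho(C) * conj(chi(C)) with |G| = 4 for each irreducible chi in the table:
  <chi_rho, chi_0> = (1/4)[1*(5)*conj(1) + 1*(-I)*conj(1) + 1*(3)*conj(1) + 1*(I)*conj(1)]
      = (1/4)[(5) + (-I) + (3) + (I)] = 8/4 = 2
  <chi_rho, chi_1> = (1/4)[1*(5)*conj(1) + 1*(-I)*conj(I) + 1*(3)*conj(-1) + 1*(I)*conj(-I)]
      = (1/4)[(5) + (-1) + (-3) + (-1)] = 0/4 = 0
  <chi_rho, chi_2> = (1/4)[1*(5)*conj(1) + 1*(-I)*conj(-1) + 1*(3)*conj(1) + 1*(I)*conj(-1)]
      = (1/4)[(5) + (I) + (3) + (-I)] = 8/4 = 2
  <chi_rho, chi_3> = (1/4)[1*(5)*conj(1) + 1*(-I)*conj(-I) + 1*(3)*conj(-1) + 1*(I)*conj(I)]
      = (1/4)[(5) + (1) + (-3) + (1)] = 4/4 = 1
(Exp terms are combined using exp(i*s)*conj(exp(i*t)) = exp(i*(s-t)), and sums of them are collapsed using the identity that for every m > 1 the m distinct m-th roots of unity sum to 0, e.g. 1 + exp(2*I*pi/3) + exp(-2*I*pi/3) = 0.)
Dimension check: dim(rho) = sum (mult * dim) = 2*1 + 0*1 + 2*1 + 1*1 = 5 = chi_rho(e) = 5.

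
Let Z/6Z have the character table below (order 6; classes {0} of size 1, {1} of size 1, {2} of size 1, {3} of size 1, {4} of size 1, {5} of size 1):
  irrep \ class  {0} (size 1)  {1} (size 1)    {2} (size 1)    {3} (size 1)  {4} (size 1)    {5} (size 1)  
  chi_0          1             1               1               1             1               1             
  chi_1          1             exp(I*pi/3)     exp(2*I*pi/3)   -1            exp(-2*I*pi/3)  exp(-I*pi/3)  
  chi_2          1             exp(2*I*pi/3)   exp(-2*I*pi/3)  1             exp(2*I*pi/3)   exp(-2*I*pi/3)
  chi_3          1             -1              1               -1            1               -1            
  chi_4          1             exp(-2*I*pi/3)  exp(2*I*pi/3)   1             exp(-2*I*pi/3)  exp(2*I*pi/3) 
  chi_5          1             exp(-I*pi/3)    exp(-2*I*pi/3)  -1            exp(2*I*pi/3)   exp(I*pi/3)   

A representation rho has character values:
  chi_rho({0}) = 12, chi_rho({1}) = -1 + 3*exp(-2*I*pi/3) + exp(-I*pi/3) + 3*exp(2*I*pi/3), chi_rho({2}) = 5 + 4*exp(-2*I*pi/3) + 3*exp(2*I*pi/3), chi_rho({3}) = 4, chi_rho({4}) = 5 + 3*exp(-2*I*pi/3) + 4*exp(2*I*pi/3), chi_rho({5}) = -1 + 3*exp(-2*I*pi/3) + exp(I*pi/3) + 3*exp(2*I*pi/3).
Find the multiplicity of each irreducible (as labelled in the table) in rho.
Multiplicities: chi_0: 2, chi_1: 0, chi_2: 3, chi_3: 3, chi_4: 3, chi_5: 1.

Derivation: Use <chi_rho, chi> = (1/|G|) sum_C |C| * chi_rho(C) * conj(chi(C)) with |G| = 6 for each irreducible chi in the table:
  <chi_rho, chi_0> = (1/6)[1*(12)*conj(1) + 1*(-1 + 3*exp(-2*I*pi/3) + exp(-I*pi/3) + 3*exp(2*I*pi/3))*conj(1) + 1*(5 + 4*exp(-2*I*pi/3) + 3*exp(2*I*pi/3))*conj(1) + 1*(4)*conj(1) + 1*(5 + 3*exp(-2*I*pi/3) + 4*exp(2*I*pi/3))*conj(1) + 1*(-1 + 3*exp(-2*I*pi/3) + exp(I*pi/3) + 3*exp(2*I*pi/3))*conj(1)]
      = (1/6)[(12) + (-1 + 3*exp(-2*I*pi/3) + exp(-I*pi/3) + 3*exp(2*I*pi/3)) + (5 + 4*exp(-2*I*pi/3) + 3*exp(2*I*pi/3)) + (4) + (5 + 3*exp(-2*I*pi/3) + 4*exp(2*I*pi/3)) + (-1 + 3*exp(-2*I*pi/3) + exp(I*pi/3) + 3*exp(2*I*pi/3))] = 12/6 = 2
  <chi_rho, chi_1> = (1/6)[1*(12)*conj(1) + 1*(-1 + 3*exp(-2*I*pi/3) + exp(-I*pi/3) + 3*exp(2*I*pi/3))*conj(exp(I*pi/3)) + 1*(5 + 4*exp(-2*I*pi/3) + 3*exp(2*I*pi/3))*conj(exp(2*I*pi/3)) + 1*(4)*conj(-1) + 1*(5 + 3*exp(-2*I*pi/3) + 4*exp(2*I*pi/3))*conj(exp(-2*I*pi/3)) + 1*(-1 + 3*exp(-2*I*pi/3) + exp(I*pi/3) + 3*exp(2*I*pi/3))*conj(exp(-I*pi/3))]
      = (1/6)[(12) + (-3 + exp(-2*I*pi/3) - exp(-I*pi/3) + 3*exp(I*pi/3)) + (3 + 5*exp(-2*I*pi/3) + 4*exp(2*I*pi/3)) + (-4) + (3 + 4*exp(-2*I*pi/3) + 5*exp(2*I*pi/3)) + (-3 + 3*exp(-I*pi/3) - exp(I*pi/3) + exp(2*I*pi/3))] = 0/6 = 0
  <chi_rho, chi_2> = (1/6)[1*(12)*conj(1) + 1*(-1 + 3*exp(-2*I*pi/3) + exp(-I*pi/3) + 3*exp(2*I*pi/3))*conj(exp(2*I*pi/3)) + 1*(5 + 4*exp(-2*I*pi/3) + 3*exp(2*I*pi/3))*conj(exp(-2*I*pi/3)) + 1*(4)*conj(1) + 1*(5 + 3*exp(-2*I*pi/3) + 4*exp(2*I*pi/3))*conj(exp(2*I*pi/3)) + 1*(-1 + 3*exp(-2*I*pi/3) + exp(I*pi/3) + 3*exp(2*I*pi/3))*conj(exp(-2*I*pi/3))]
      = (1/6)[(12) + (2 - exp(-2*I*pi/3) + 3*exp(2*I*pi/3)) + (4 + 3*exp(-2*I*pi/3) + 5*exp(2*I*pi/3)) + (4) + (4 + 5*exp(-2*I*pi/3) + 3*exp(2*I*pi/3)) + (2 + 3*exp(-2*I*pi/3) - exp(2*I*pi/3))] = 18/6 = 3
  <chi_rho, chi_3> = (1/6)[1*(12)*conj(1) + 1*(-1 + 3*exp(-2*I*pi/3) + exp(-I*pi/3) + 3*exp(2*I*pi/3))*conj(-1) + 1*(5 + 4*exp(-2*I*pi/3) + 3*exp(2*I*pi/3))*conj(1) + 1*(4)*conj(-1) + 1*(5 + 3*exp(-2*I*pi/3) + 4*exp(2*I*pi/3))*conj(1) + 1*(-1 + 3*exp(-2*I*pi/3) + exp(I*pi/3) + 3*exp(2*I*pi/3))*conj(-1)]
      = (1/6)[(12) + (1 - 3*exp(2*I*pi/3) - exp(-I*pi/3) - 3*exp(-2*I*pi/3)) + (5 + 4*exp(-2*I*pi/3) + 3*exp(2*I*pi/3)) + (-4) + (5 + 3*exp(-2*I*pi/3) + 4*exp(2*I*pi/3)) + (1 - 3*exp(2*I*pi/3) - exp(I*pi/3) - 3*exp(-2*I*pi/3))] = 18/6 = 3
  <chi_rho, chi_4> = (1/6)[1*(12)*conj(1) + 1*(-1 + 3*exp(-2*I*pi/3) + exp(-I*pi/3) + 3*exp(2*I*pi/3))*conj(exp(-2*I*pi/3)) + 1*(5 + 4*exp(-2*I*pi/3) + 3*exp(2*I*pi/3))*conj(exp(2*I*pi/3)) + 1*(4)*conj(1) + 1*(5 + 3*exp(-2*I*pi/3) + 4*exp(2*I*pi/3))*conj(exp(-2*I*pi/3)) + 1*(-1 + 3*exp(-2*I*pi/3) + exp(I*pi/3) + 3*exp(2*I*pi/3))*conj(exp(2*I*pi/3))]
      = (1/6)[(12) + (3 + 3*exp(-2*I*pi/3) - exp(2*I*pi/3) + exp(I*pi/3)) + (3 + 5*exp(-2*I*pi/3) + 4*exp(2*I*pi/3)) + (4) + (3 + 4*exp(-2*I*pi/3) + 5*exp(2*I*pi/3)) + (3 + exp(-I*pi/3) - exp(-2*I*pi/3) + 3*exp(2*I*pi/3))] = 18/6 = 3
  <chi_rho, chi_5> = (1/6)[1*(12)*conj(1) + 1*(-1 + 3*exp(-2*I*pi/3) + exp(-I*pi/3) + 3*exp(2*I*pi/3))*conj(exp(-I*pi/3)) + 1*(5 + 4*exp(-2*I*pi/3) + 3*exp(2*I*pi/3))*conj(exp(-2*I*pi/3)) + 1*(4)*conj(-1) + 1*(5 + 3*exp(-2*I*pi/3) + 4*exp(2*I*pi/3))*conj(exp(2*I*pi/3)) + 1*(-1 + 3*exp(-2*I*pi/3) + exp(I*pi/3) + 3*exp(2*I*pi/3))*conj(exp(I*pi/3))]
      = (1/6)[(12) + (-2 + 3*exp(-I*pi/3) - exp(I*pi/3)) + (4 + 3*exp(-2*I*pi/3) + 5*exp(2*I*pi/3)) + (-4) + (4 + 5*exp(-2*I*pi/3) + 3*exp(2*I*pi/3)) + (-2 - exp(-I*pi/3) + 3*exp(I*pi/3))] = 6/6 = 1
(Exp terms are combined using exp(i*s)*conj(exp(i*t)) = exp(i*(s-t)), and sums of them are collapsed using the identity that for every m > 1 the m distinct m-th roots of unity sum to 0, e.g. 1 + exp(2*I*pi/3) + exp(-2*I*pi/3) = 0.)
Dimension check: dim(rho) = sum (mult * dim) = 2*1 + 0*1 + 3*1 + 3*1 + 3*1 + 1*1 = 12 = chi_rho(e) = 12.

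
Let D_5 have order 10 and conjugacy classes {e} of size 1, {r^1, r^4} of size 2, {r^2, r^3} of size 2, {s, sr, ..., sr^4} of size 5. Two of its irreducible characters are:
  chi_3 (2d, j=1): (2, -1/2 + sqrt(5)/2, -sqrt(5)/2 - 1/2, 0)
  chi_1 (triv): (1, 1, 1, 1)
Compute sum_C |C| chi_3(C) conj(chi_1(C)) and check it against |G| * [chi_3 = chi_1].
Sum = 0; so <chi_3, chi_1> = 0 (distinct irreducibles are orthogonal).

Compute term by term over conjugacy classes (|C| * chi_3(C) * conj(chi_1(C))):
  1*(2)*conj(1) + 2*(-1/2 + sqrt(5)/2)*conj(1) + 2*(-sqrt(5)/2 - 1/2)*conj(1) + 5*(0)*conj(1)
  = (2) + (-1 + sqrt(5)) + (-sqrt(5) - 1) + (0)
  = 0.
Dividing by |G| = 10 gives 0/10 = 0, matching the row-orthogonality relation <chi_3, chi_1> = [chi_3 = chi_1].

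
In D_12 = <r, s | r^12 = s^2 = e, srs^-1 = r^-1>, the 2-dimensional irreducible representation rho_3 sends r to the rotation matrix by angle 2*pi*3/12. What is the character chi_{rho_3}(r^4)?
chi_{rho_3}(r^4) = 2*cos(2*pi*3*4/12) = 2

Details: rho_3(r^4) is rotation by angle 2*pi*3*4/12, whose trace is 2*cos(2*pi*3*4/12) = 2.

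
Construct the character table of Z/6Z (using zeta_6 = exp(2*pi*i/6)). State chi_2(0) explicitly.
Character table of Z/6Z (irreps indexed chi_0,...,chi_5 with chi_k(m) = zeta_6^(k*m), zeta_6 = exp(2*pi*i/6)):
  irrep \ class  {0} (size 1)  {1} (size 1)    {2} (size 1)    {3} (size 1)  {4} (size 1)    {5} (size 1)  
  chi_0          1             1               1               1             1               1             
  chi_1          1             exp(I*pi/3)     exp(2*I*pi/3)   -1            exp(-2*I*pi/3)  exp(-I*pi/3)  
  chi_2          1             exp(2*I*pi/3)   exp(-2*I*pi/3)  1             exp(2*I*pi/3)   exp(-2*I*pi/3)
  chi_3          1             -1              1               -1            1               -1            
  chi_4          1             exp(-2*I*pi/3)  exp(2*I*pi/3)   1             exp(-2*I*pi/3)  exp(2*I*pi/3) 
  chi_5          1             exp(-I*pi/3)    exp(-2*I*pi/3)  -1            exp(2*I*pi/3)   exp(I*pi/3)   

Spot check: chi_2(0) = zeta_6^(2*0) = zeta_6^0 = 1.

Argument: Z/6Z is abelian, so all 6 irreducible complex representations are 1-dimensional. They are given by chi_k(m) = zeta_6^(k*m) for k = 0,...,5. Row orthogonality: sum_m chi_k(m) conj(chi_l(m)) = 6 * [k = l].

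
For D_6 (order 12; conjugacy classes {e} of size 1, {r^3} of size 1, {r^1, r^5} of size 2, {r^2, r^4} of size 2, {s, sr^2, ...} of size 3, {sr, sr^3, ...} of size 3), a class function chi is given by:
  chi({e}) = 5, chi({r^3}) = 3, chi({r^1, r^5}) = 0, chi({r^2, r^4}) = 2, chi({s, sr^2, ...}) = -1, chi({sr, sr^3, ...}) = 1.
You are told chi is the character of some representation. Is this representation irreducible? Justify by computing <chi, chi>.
Not irreducible (reducible): <chi, chi> = 4 > 1.

Reasoning: <chi, chi> = (1/|G|) sum_C |C| * |chi(C)|^2 = (1/12)[1*|5|^2 + 1*|3|^2 + 2*|0|^2 + 2*|2|^2 + 3*|-1|^2 + 3*|1|^2]
  = (1/12)[(25) + (9) + (0) + (8) + (3) + (3)] = 48/12 = 4.
A character is irreducible iff <chi, chi> = 1, so this representation is reducible.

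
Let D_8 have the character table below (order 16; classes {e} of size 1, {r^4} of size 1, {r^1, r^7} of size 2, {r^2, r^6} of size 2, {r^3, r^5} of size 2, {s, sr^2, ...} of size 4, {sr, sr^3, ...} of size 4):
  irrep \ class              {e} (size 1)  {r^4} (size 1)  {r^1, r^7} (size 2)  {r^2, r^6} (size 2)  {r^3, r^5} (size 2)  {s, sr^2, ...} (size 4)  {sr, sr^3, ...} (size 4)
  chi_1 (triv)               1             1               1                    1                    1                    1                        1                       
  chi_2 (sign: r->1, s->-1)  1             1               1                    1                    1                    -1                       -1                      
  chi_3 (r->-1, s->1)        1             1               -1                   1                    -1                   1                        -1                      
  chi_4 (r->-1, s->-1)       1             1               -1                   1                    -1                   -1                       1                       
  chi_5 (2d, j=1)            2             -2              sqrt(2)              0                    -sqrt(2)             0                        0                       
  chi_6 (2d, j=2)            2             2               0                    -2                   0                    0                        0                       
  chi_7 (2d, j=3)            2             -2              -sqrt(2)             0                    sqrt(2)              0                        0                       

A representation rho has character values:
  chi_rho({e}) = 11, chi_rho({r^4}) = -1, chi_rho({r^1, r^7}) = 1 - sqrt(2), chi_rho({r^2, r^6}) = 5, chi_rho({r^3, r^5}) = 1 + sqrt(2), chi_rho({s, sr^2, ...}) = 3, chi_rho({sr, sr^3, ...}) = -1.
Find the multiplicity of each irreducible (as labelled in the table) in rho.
Multiplicities: chi_1: 2, chi_2: 1, chi_3: 2, chi_4: 0, chi_5: 1, chi_6: 0, chi_7: 2.

Details: Use <chi_rho, chi> = (1/|G|) sum_C |C| * chi_rho(C) * conj(chi(C)) with |G| = 16 for each irreducible chi in the table:
  <chi_rho, chi_1> = (1/16)[1*(11)*conj(1) + 1*(-1)*conj(1) + 2*(1 - sqrt(2))*conj(1) + 2*(5)*conj(1) + 2*(1 + sqrt(2))*conj(1) + 4*(3)*conj(1) + 4*(-1)*conj(1)]
      = (1/16)[(11) + (-1) + (2 - 2*sqrt(2)) + (10) + (2 + 2*sqrt(2)) + (12) + (-4)] = 32/16 = 2
  <chi_rho, chi_2> = (1/16)[1*(11)*conj(1) + 1*(-1)*conj(1) + 2*(1 - sqrt(2))*conj(1) + 2*(5)*conj(1) + 2*(1 + sqrt(2))*conj(1) + 4*(3)*conj(-1) + 4*(-1)*conj(-1)]
      = (1/16)[(11) + (-1) + (2 - 2*sqrt(2)) + (10) + (2 + 2*sqrt(2)) + (-12) + (4)] = 16/16 = 1
  <chi_rho, chi_3> = (1/16)[1*(11)*conj(1) + 1*(-1)*conj(1) + 2*(1 - sqrt(2))*conj(-1) + 2*(5)*conj(1) + 2*(1 + sqrt(2))*conj(-1) + 4*(3)*conj(1) + 4*(-1)*conj(-1)]
      = (1/16)[(11) + (-1) + (-2 + 2*sqrt(2)) + (10) + (-2*sqrt(2) - 2) + (12) + (4)] = 32/16 = 2
  <chi_rho, chi_4> = (1/16)[1*(11)*conj(1) + 1*(-1)*conj(1) + 2*(1 - sqrt(2))*conj(-1) + 2*(5)*conj(1) + 2*(1 + sqrt(2))*conj(-1) + 4*(3)*conj(-1) + 4*(-1)*conj(1)]
      = (1/16)[(11) + (-1) + (-2 + 2*sqrt(2)) + (10) + (-2*sqrt(2) - 2) + (-12) + (-4)] = 0/16 = 0
  <chi_rho, chi_5> = (1/16)[1*(11)*conj(2) + 1*(-1)*conj(-2) + 2*(1 - sqrt(2))*conj(sqrt(2)) + 2*(5)*conj(0) + 2*(1 + sqrt(2))*conj(-sqrt(2)) + 4*(3)*conj(0) + 4*(-1)*conj(0)]
      = (1/16)[(22) + (2) + (-4 + 2*sqrt(2)) + (0) + (-4 - 2*sqrt(2)) + (0) + (0)] = 16/16 = 1
  <chi_rho, chi_6> = (1/16)[1*(11)*conj(2) + 1*(-1)*conj(2) + 2*(1 - sqrt(2))*conj(0) + 2*(5)*conj(-2) + 2*(1 + sqrt(2))*conj(0) + 4*(3)*conj(0) + 4*(-1)*conj(0)]
      = (1/16)[(22) + (-2) + (0) + (-20) + (0) + (0) + (0)] = 0/16 = 0
  <chi_rho, chi_7> = (1/16)[1*(11)*conj(2) + 1*(-1)*conj(-2) + 2*(1 - sqrt(2))*conj(-sqrt(2)) + 2*(5)*conj(0) + 2*(1 + sqrt(2))*conj(sqrt(2)) + 4*(3)*conj(0) + 4*(-1)*conj(0)]
      = (1/16)[(22) + (2) + (4 - 2*sqrt(2)) + (0) + (2*sqrt(2) + 4) + (0) + (0)] = 32/16 = 2
Dimension check: dim(rho) = sum (mult * dim) = 2*1 + 1*1 + 2*1 + 0*1 + 1*2 + 0*2 + 2*2 = 11 = chi_rho(e) = 11.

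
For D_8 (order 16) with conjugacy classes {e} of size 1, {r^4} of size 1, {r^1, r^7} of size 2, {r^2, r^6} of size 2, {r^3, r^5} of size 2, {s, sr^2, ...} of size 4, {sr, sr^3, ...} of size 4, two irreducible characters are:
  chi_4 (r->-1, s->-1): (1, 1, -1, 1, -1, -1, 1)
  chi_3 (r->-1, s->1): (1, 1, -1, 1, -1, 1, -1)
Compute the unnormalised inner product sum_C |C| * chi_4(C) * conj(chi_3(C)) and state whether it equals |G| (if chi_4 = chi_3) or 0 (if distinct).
Sum = 0; so <chi_4, chi_3> = 0 (distinct irreducibles are orthogonal).

Reasoning: Compute term by term over conjugacy classes (|C| * chi_4(C) * conj(chi_3(C))):
  1*(1)*conj(1) + 1*(1)*conj(1) + 2*(-1)*conj(-1) + 2*(1)*conj(1) + 2*(-1)*conj(-1) + 4*(-1)*conj(1) + 4*(1)*conj(-1)
  = (1) + (1) + (2) + (2) + (2) + (-4) + (-4)
  = 0.
Dividing by |G| = 16 gives 0/16 = 0, matching the row-orthogonality relation <chi_4, chi_3> = [chi_4 = chi_3].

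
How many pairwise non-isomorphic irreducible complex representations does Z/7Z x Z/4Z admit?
28

Details: The number of irreducible complex representations of a finite group equals its number of conjugacy classes. Z/7Z x Z/4Z is abelian of order 28, so every element is its own conjugacy class: 28 classes, so Z/7Z x Z/4Z (order 28) has exactly 28 irreducible complex representations.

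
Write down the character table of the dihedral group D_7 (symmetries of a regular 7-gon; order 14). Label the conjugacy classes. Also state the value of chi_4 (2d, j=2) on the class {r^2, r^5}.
Conjugacy classes: {e} of size 1, {r^1, r^6} of size 2, {r^2, r^5} of size 2, {r^3, r^4} of size 2, {s, sr, ..., sr^6} of size 7.
Character table:
  irrep \ class              {e} (size 1)  {r^1, r^6} (size 2)  {r^2, r^5} (size 2)  {r^3, r^4} (size 2)  {s, sr, ..., sr^6} (size 7)
  chi_1 (triv)               1             1                    1                    1                    1                          
  chi_2 (sign: r->1, s->-1)  1             1                    1                    1                    -1                         
  chi_3 (2d, j=1)            2             2*cos(2*pi/7)        -2*cos(3*pi/7)       -2*cos(pi/7)         0                          
  chi_4 (2d, j=2)            2             -2*cos(3*pi/7)       -2*cos(pi/7)         2*cos(2*pi/7)        0                          
  chi_5 (2d, j=3)            2             -2*cos(pi/7)         2*cos(2*pi/7)        -2*cos(3*pi/7)       0                          

Spot check: chi_4 (2d, j=2) on {r^2, r^5} = -2*cos(pi/7).

Explanation: D_7 has order 2*7 = 14 with 5 conjugacy classes, hence 5 irreducibles. Sum of squared dims 1 + 1 + 4 + 4 + 4 = 14 = |G|. Linear characters come from the abelianisation; the 2-dimensional irreps have character r^k -> 2*cos(2*pi*j*k/7), reflections -> 0.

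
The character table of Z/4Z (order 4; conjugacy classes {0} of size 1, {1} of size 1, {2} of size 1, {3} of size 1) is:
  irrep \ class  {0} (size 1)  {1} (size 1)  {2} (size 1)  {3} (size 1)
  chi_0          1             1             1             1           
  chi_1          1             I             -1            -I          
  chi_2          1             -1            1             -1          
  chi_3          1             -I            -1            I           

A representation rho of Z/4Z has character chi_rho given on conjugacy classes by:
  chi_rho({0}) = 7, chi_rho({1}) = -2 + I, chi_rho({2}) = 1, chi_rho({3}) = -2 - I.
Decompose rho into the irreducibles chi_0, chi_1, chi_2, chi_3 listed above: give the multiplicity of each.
Multiplicities: chi_0: 1, chi_1: 2, chi_2: 3, chi_3: 1.

Argument: Use <chi_rho, chi> = (1/|G|) sum_C |C| * chi_rho(C) * conj(chi(C)) with |G| = 4 for each irreducible chi in the table:
  <chi_rho, chi_0> = (1/4)[1*(7)*conj(1) + 1*(-2 + I)*conj(1) + 1*(1)*conj(1) + 1*(-2 - I)*conj(1)]
      = (1/4)[(7) + (-2 + I) + (1) + (-2 - I)] = 4/4 = 1
  <chi_rho, chi_1> = (1/4)[1*(7)*conj(1) + 1*(-2 + I)*conj(I) + 1*(1)*conj(-1) + 1*(-2 - I)*conj(-I)]
      = (1/4)[(7) + (1 + 2*I) + (-1) + (1 - 2*I)] = 8/4 = 2
  <chi_rho, chi_2> = (1/4)[1*(7)*conj(1) + 1*(-2 + I)*conj(-1) + 1*(1)*conj(1) + 1*(-2 - I)*conj(-1)]
      = (1/4)[(7) + (2 - I) + (1) + (2 + I)] = 12/4 = 3
  <chi_rho, chi_3> = (1/4)[1*(7)*conj(1) + 1*(-2 + I)*conj(-I) + 1*(1)*conj(-1) + 1*(-2 - I)*conj(I)]
      = (1/4)[(7) + (-1 - 2*I) + (-1) + (-1 + 2*I)] = 4/4 = 1
(Exp terms are combined using exp(i*s)*conj(exp(i*t)) = exp(i*(s-t)), and sums of them are collapsed using the identity that for every m > 1 the m distinct m-th roots of unity sum to 0, e.g. 1 + exp(2*I*pi/3) + exp(-2*I*pi/3) = 0.)
Dimension check: dim(rho) = sum (mult * dim) = 1*1 + 2*1 + 3*1 + 1*1 = 7 = chi_rho(e) = 7.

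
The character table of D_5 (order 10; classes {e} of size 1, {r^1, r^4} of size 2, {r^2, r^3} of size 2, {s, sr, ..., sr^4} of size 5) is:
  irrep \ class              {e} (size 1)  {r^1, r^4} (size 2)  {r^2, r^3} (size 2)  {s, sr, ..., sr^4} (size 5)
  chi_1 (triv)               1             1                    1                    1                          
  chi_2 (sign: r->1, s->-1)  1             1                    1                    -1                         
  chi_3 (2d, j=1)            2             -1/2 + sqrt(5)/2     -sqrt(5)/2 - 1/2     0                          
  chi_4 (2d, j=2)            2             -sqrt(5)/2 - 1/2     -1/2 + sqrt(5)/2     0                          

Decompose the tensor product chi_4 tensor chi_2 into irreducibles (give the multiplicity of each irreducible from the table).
chi_4 tensor chi_2 = chi_4 (all other irreducibles have multiplicity 0).

Justification: The character of a tensor product is the pointwise product (chi_4 * chi_2)(C) = chi_4(C) * chi_2(C):
  {e}: (2)*(1), {r^1, r^4}: (-sqrt(5)/2 - 1/2)*(1), {r^2, r^3}: (-1/2 + sqrt(5)/2)*(1), {s, sr, ..., sr^4}: (0)*(-1)
so (chi_4 * chi_2) takes values
  {e} -> 2, {r^1, r^4} -> -sqrt(5)/2 - 1/2, {r^2, r^3} -> -1/2 + sqrt(5)/2, {s, sr, ..., sr^4} -> 0.
Now take the inner product of this character with each irreducible chi from the table, <chi_4*chi_2, chi> = (1/10) sum_C |C| (chi_4*chi_2)(C) conj(chi(C)):
  <chi_4*chi_2, chi_1> = (1/10)[1*(2)*conj(1) + 2*(-sqrt(5)/2 - 1/2)*conj(1) + 2*(-1/2 + sqrt(5)/2)*conj(1) + 5*(0)*conj(1)]
      = (1/10)[(2) + (-sqrt(5) - 1) + (-1 + sqrt(5)) + (0)] = 0/10 = 0
  <chi_4*chi_2, chi_2> = (1/10)[1*(2)*conj(1) + 2*(-sqrt(5)/2 - 1/2)*conj(1) + 2*(-1/2 + sqrt(5)/2)*conj(1) + 5*(0)*conj(-1)]
      = (1/10)[(2) + (-sqrt(5) - 1) + (-1 + sqrt(5)) + (0)] = 0/10 = 0
  <chi_4*chi_2, chi_3> = (1/10)[1*(2)*conj(2) + 2*(-sqrt(5)/2 - 1/2)*conj(-1/2 + sqrt(5)/2) + 2*(-1/2 + sqrt(5)/2)*conj(-sqrt(5)/2 - 1/2) + 5*(0)*conj(0)]
      = (1/10)[(4) + (-2) + (-2) + (0)] = 0/10 = 0
  <chi_4*chi_2, chi_4> = (1/10)[1*(2)*conj(2) + 2*(-sqrt(5)/2 - 1/2)*conj(-sqrt(5)/2 - 1/2) + 2*(-1/2 + sqrt(5)/2)*conj(-1/2 + sqrt(5)/2) + 5*(0)*conj(0)]
      = (1/10)[(4) + (sqrt(5) + 3) + (3 - sqrt(5)) + (0)] = 10/10 = 1
Hence the multiplicities are chi_4: 1. Dimension check: dim(chi_4)*dim(chi_2) = 2*1 = 2 and sum (mult * dim) = 1*2 = 2.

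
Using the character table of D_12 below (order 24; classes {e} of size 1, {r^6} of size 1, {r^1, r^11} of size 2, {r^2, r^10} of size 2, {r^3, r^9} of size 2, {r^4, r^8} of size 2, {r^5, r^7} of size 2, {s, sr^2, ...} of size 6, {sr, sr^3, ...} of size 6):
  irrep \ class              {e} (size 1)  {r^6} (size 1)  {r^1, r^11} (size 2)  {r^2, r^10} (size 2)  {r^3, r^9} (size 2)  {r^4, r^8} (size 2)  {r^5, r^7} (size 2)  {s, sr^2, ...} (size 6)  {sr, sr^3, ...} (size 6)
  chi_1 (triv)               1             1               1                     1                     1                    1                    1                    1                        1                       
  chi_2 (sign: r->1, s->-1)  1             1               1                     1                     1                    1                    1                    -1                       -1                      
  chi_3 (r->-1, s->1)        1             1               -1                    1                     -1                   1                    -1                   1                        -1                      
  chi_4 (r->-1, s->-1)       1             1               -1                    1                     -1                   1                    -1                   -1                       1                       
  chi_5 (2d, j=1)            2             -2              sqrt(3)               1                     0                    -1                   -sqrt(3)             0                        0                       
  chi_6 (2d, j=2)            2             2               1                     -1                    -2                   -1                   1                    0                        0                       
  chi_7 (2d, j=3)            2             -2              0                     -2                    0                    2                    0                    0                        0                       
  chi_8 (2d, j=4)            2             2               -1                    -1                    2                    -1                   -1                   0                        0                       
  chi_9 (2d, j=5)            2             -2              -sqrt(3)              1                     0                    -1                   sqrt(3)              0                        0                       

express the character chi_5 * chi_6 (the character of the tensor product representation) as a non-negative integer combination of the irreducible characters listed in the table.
chi_5 tensor chi_6 = chi_5 + chi_7 (all other irreducibles have multiplicity 0).

Why: The character of a tensor product is the pointwise product (chi_5 * chi_6)(C) = chi_5(C) * chi_6(C):
  {e}: (2)*(2), {r^6}: (-2)*(2), {r^1, r^11}: (sqrt(3))*(1), {r^2, r^10}: (1)*(-1), {r^3, r^9}: (0)*(-2), {r^4, r^8}: (-1)*(-1), {r^5, r^7}: (-sqrt(3))*(1), {s, sr^2, ...}: (0)*(0), {sr, sr^3, ...}: (0)*(0)
so (chi_5 * chi_6) takes values
  {e} -> 4, {r^6} -> -4, {r^1, r^11} -> sqrt(3), {r^2, r^10} -> -1, {r^3, r^9} -> 0, {r^4, r^8} -> 1, {r^5, r^7} -> -sqrt(3), {s, sr^2, ...} -> 0, {sr, sr^3, ...} -> 0.
Now take the inner product of this character with each irreducible chi from the table, <chi_5*chi_6, chi> = (1/24) sum_C |C| (chi_5*chi_6)(C) conj(chi(C)):
  <chi_5*chi_6, chi_1> = (1/24)[1*(4)*conj(1) + 1*(-4)*conj(1) + 2*(sqrt(3))*conj(1) + 2*(-1)*conj(1) + 2*(0)*conj(1) + 2*(1)*conj(1) + 2*(-sqrt(3))*conj(1) + 6*(0)*conj(1) + 6*(0)*conj(1)]
      = (1/24)[(4) + (-4) + (2*sqrt(3)) + (-2) + (0) + (2) + (-2*sqrt(3)) + (0) + (0)] = 0/24 = 0
  <chi_5*chi_6, chi_2> = (1/24)[1*(4)*conj(1) + 1*(-4)*conj(1) + 2*(sqrt(3))*conj(1) + 2*(-1)*conj(1) + 2*(0)*conj(1) + 2*(1)*conj(1) + 2*(-sqrt(3))*conj(1) + 6*(0)*conj(-1) + 6*(0)*conj(-1)]
      = (1/24)[(4) + (-4) + (2*sqrt(3)) + (-2) + (0) + (2) + (-2*sqrt(3)) + (0) + (0)] = 0/24 = 0
  <chi_5*chi_6, chi_3> = (1/24)[1*(4)*conj(1) + 1*(-4)*conj(1) + 2*(sqrt(3))*conj(-1) + 2*(-1)*conj(1) + 2*(0)*conj(-1) + 2*(1)*conj(1) + 2*(-sqrt(3))*conj(-1) + 6*(0)*conj(1) + 6*(0)*conj(-1)]
      = (1/24)[(4) + (-4) + (-2*sqrt(3)) + (-2) + (0) + (2) + (2*sqrt(3)) + (0) + (0)] = 0/24 = 0
  <chi_5*chi_6, chi_4> = (1/24)[1*(4)*conj(1) + 1*(-4)*conj(1) + 2*(sqrt(3))*conj(-1) + 2*(-1)*conj(1) + 2*(0)*conj(-1) + 2*(1)*conj(1) + 2*(-sqrt(3))*conj(-1) + 6*(0)*conj(-1) + 6*(0)*conj(1)]
      = (1/24)[(4) + (-4) + (-2*sqrt(3)) + (-2) + (0) + (2) + (2*sqrt(3)) + (0) + (0)] = 0/24 = 0
  <chi_5*chi_6, chi_5> = (1/24)[1*(4)*conj(2) + 1*(-4)*conj(-2) + 2*(sqrt(3))*conj(sqrt(3)) + 2*(-1)*conj(1) + 2*(0)*conj(0) + 2*(1)*conj(-1) + 2*(-sqrt(3))*conj(-sqrt(3)) + 6*(0)*conj(0) + 6*(0)*conj(0)]
      = (1/24)[(8) + (8) + (6) + (-2) + (0) + (-2) + (6) + (0) + (0)] = 24/24 = 1
  <chi_5*chi_6, chi_6> = (1/24)[1*(4)*conj(2) + 1*(-4)*conj(2) + 2*(sqrt(3))*conj(1) + 2*(-1)*conj(-1) + 2*(0)*conj(-2) + 2*(1)*conj(-1) + 2*(-sqrt(3))*conj(1) + 6*(0)*conj(0) + 6*(0)*conj(0)]
      = (1/24)[(8) + (-8) + (2*sqrt(3)) + (2) + (0) + (-2) + (-2*sqrt(3)) + (0) + (0)] = 0/24 = 0
  <chi_5*chi_6, chi_7> = (1/24)[1*(4)*conj(2) + 1*(-4)*conj(-2) + 2*(sqrt(3))*conj(0) + 2*(-1)*conj(-2) + 2*(0)*conj(0) + 2*(1)*conj(2) + 2*(-sqrt(3))*conj(0) + 6*(0)*conj(0) + 6*(0)*conj(0)]
      = (1/24)[(8) + (8) + (0) + (4) + (0) + (4) + (0) + (0) + (0)] = 24/24 = 1
  <chi_5*chi_6, chi_8> = (1/24)[1*(4)*conj(2) + 1*(-4)*conj(2) + 2*(sqrt(3))*conj(-1) + 2*(-1)*conj(-1) + 2*(0)*conj(2) + 2*(1)*conj(-1) + 2*(-sqrt(3))*conj(-1) + 6*(0)*conj(0) + 6*(0)*conj(0)]
      = (1/24)[(8) + (-8) + (-2*sqrt(3)) + (2) + (0) + (-2) + (2*sqrt(3)) + (0) + (0)] = 0/24 = 0
  <chi_5*chi_6, chi_9> = (1/24)[1*(4)*conj(2) + 1*(-4)*conj(-2) + 2*(sqrt(3))*conj(-sqrt(3)) + 2*(-1)*conj(1) + 2*(0)*conj(0) + 2*(1)*conj(-1) + 2*(-sqrt(3))*conj(sqrt(3)) + 6*(0)*conj(0) + 6*(0)*conj(0)]
      = (1/24)[(8) + (8) + (-6) + (-2) + (0) + (-2) + (-6) + (0) + (0)] = 0/24 = 0
Hence the multiplicities are chi_5: 1, chi_7: 1. Dimension check: dim(chi_5)*dim(chi_6) = 2*2 = 4 and sum (mult * dim) = 1*2 + 1*2 = 4.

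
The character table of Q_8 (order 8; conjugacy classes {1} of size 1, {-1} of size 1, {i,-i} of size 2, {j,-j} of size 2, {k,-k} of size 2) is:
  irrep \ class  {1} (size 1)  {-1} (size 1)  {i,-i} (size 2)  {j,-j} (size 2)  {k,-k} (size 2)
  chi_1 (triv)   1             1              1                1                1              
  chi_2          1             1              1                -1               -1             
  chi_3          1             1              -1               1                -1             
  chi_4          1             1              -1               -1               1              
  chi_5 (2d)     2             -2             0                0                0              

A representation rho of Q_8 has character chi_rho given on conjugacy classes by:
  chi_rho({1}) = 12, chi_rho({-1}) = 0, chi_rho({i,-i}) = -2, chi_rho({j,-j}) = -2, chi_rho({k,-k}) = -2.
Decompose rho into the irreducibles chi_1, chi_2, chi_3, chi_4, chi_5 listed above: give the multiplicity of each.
Multiplicities: chi_1: 0, chi_2: 2, chi_3: 2, chi_4: 2, chi_5: 3.

Argument: Use <chi_rho, chi> = (1/|G|) sum_C |C| * chi_rho(C) * conj(chi(C)) with |G| = 8 for each irreducible chi in the table:
  <chi_rho, chi_1> = (1/8)[1*(12)*conj(1) + 1*(0)*conj(1) + 2*(-2)*conj(1) + 2*(-2)*conj(1) + 2*(-2)*conj(1)]
      = (1/8)[(12) + (0) + (-4) + (-4) + (-4)] = 0/8 = 0
  <chi_rho, chi_2> = (1/8)[1*(12)*conj(1) + 1*(0)*conj(1) + 2*(-2)*conj(1) + 2*(-2)*conj(-1) + 2*(-2)*conj(-1)]
      = (1/8)[(12) + (0) + (-4) + (4) + (4)] = 16/8 = 2
  <chi_rho, chi_3> = (1/8)[1*(12)*conj(1) + 1*(0)*conj(1) + 2*(-2)*conj(-1) + 2*(-2)*conj(1) + 2*(-2)*conj(-1)]
      = (1/8)[(12) + (0) + (4) + (-4) + (4)] = 16/8 = 2
  <chi_rho, chi_4> = (1/8)[1*(12)*conj(1) + 1*(0)*conj(1) + 2*(-2)*conj(-1) + 2*(-2)*conj(-1) + 2*(-2)*conj(1)]
      = (1/8)[(12) + (0) + (4) + (4) + (-4)] = 16/8 = 2
  <chi_rho, chi_5> = (1/8)[1*(12)*conj(2) + 1*(0)*conj(-2) + 2*(-2)*conj(0) + 2*(-2)*conj(0) + 2*(-2)*conj(0)]
      = (1/8)[(24) + (0) + (0) + (0) + (0)] = 24/8 = 3
Dimension check: dim(rho) = sum (mult * dim) = 0*1 + 2*1 + 2*1 + 2*1 + 3*2 = 12 = chi_rho(e) = 12.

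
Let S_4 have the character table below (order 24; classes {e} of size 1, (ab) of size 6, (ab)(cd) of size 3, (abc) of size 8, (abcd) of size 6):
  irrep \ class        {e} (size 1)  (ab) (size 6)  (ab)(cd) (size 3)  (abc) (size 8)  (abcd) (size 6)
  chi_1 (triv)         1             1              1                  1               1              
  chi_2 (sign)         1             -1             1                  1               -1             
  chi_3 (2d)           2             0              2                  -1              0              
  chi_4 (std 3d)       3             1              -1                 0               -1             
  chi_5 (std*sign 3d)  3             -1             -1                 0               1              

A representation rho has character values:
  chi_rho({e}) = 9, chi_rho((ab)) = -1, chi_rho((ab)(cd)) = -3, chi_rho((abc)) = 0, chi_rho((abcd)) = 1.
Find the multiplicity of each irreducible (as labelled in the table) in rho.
Multiplicities: chi_1: 0, chi_2: 0, chi_3: 0, chi_4: 1, chi_5: 2.

Explanation: Use <chi_rho, chi> = (1/|G|) sum_C |C| * chi_rho(C) * conj(chi(C)) with |G| = 24 for each irreducible chi in the table:
  <chi_rho, chi_1> = (1/24)[1*(9)*conj(1) + 6*(-1)*conj(1) + 3*(-3)*conj(1) + 8*(0)*conj(1) + 6*(1)*conj(1)]
      = (1/24)[(9) + (-6) + (-9) + (0) + (6)] = 0/24 = 0
  <chi_rho, chi_2> = (1/24)[1*(9)*conj(1) + 6*(-1)*conj(-1) + 3*(-3)*conj(1) + 8*(0)*conj(1) + 6*(1)*conj(-1)]
      = (1/24)[(9) + (6) + (-9) + (0) + (-6)] = 0/24 = 0
  <chi_rho, chi_3> = (1/24)[1*(9)*conj(2) + 6*(-1)*conj(0) + 3*(-3)*conj(2) + 8*(0)*conj(-1) + 6*(1)*conj(0)]
      = (1/24)[(18) + (0) + (-18) + (0) + (0)] = 0/24 = 0
  <chi_rho, chi_4> = (1/24)[1*(9)*conj(3) + 6*(-1)*conj(1) + 3*(-3)*conj(-1) + 8*(0)*conj(0) + 6*(1)*conj(-1)]
      = (1/24)[(27) + (-6) + (9) + (0) + (-6)] = 24/24 = 1
  <chi_rho, chi_5> = (1/24)[1*(9)*conj(3) + 6*(-1)*conj(-1) + 3*(-3)*conj(-1) + 8*(0)*conj(0) + 6*(1)*conj(1)]
      = (1/24)[(27) + (6) + (9) + (0) + (6)] = 48/24 = 2
Dimension check: dim(rho) = sum (mult * dim) = 0*1 + 0*1 + 0*2 + 1*3 + 2*3 = 9 = chi_rho(e) = 9.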